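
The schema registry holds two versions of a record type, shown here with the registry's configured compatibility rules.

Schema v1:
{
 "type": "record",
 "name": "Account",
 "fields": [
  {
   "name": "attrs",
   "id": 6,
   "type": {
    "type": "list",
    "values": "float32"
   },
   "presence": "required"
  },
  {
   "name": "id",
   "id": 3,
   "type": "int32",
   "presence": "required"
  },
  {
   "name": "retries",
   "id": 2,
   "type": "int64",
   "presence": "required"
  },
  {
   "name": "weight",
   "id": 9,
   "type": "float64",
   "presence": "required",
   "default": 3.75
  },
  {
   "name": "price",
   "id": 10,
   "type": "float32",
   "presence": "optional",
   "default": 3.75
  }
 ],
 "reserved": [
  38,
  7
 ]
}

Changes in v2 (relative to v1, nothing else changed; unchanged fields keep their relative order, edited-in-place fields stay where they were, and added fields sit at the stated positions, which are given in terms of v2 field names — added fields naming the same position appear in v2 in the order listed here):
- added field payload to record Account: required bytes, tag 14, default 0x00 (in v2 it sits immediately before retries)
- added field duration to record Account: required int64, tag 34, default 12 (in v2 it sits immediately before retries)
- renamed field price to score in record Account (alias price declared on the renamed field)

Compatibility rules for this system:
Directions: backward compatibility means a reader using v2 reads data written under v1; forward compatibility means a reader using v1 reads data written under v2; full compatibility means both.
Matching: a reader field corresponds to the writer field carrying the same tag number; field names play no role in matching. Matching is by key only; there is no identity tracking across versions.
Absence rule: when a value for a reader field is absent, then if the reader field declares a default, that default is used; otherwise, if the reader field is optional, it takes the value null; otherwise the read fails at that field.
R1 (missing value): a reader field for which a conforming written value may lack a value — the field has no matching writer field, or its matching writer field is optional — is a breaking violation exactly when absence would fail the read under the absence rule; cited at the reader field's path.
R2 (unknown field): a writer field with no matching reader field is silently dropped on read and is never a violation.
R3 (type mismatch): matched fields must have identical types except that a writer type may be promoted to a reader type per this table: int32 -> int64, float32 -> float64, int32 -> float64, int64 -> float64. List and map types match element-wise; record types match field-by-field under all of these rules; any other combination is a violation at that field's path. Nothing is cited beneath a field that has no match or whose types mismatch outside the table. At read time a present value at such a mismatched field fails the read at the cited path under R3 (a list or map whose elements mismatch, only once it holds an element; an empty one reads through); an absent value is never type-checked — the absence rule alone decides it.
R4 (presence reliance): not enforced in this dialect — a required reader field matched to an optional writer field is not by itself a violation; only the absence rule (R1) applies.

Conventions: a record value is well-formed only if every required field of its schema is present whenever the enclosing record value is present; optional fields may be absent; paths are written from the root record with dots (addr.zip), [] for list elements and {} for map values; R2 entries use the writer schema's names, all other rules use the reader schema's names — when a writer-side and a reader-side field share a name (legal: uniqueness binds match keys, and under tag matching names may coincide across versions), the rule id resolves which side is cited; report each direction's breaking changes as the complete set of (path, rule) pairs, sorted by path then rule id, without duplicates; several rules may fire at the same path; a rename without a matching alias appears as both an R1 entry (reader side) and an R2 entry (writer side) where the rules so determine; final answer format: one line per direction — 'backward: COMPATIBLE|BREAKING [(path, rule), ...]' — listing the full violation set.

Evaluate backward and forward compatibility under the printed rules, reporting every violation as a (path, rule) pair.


the writer's type comes first in each Account pair
checking backward for Account: reader v2 against writer v1:
  attrs: paired with writer attrs (list<float32> -> list<float32>; writer required)
  id: paired with writer id (int32 -> int32; writer required)
  payload: no writer-side match
  duration: no writer-side match
  retries: paired with writer retries (int64 -> int64; writer required)
  weight: paired with writer weight (float64 -> float64; writer required)
  score: paired with writer price (float32 -> float32; writer optional)
  nothing fires on Account: backward is COMPATIBLE
checking forward for Account: reader v1 against writer v2:
  attrs: paired with writer attrs (list<float32> -> list<float32>; writer required)
  id: paired with writer id (int32 -> int32; writer required)
  retries: paired with writer retries (int64 -> int64; writer required)
  weight: paired with writer weight (float64 -> float64; writer required)
  price: paired with writer score (float32 -> float32; writer optional)
  payload (writer side), unknown to reader
  duration (writer side), unknown to reader
  nothing fires on Account: forward is COMPATIBLE

backward: COMPATIBLE []; forward: COMPATIBLE []


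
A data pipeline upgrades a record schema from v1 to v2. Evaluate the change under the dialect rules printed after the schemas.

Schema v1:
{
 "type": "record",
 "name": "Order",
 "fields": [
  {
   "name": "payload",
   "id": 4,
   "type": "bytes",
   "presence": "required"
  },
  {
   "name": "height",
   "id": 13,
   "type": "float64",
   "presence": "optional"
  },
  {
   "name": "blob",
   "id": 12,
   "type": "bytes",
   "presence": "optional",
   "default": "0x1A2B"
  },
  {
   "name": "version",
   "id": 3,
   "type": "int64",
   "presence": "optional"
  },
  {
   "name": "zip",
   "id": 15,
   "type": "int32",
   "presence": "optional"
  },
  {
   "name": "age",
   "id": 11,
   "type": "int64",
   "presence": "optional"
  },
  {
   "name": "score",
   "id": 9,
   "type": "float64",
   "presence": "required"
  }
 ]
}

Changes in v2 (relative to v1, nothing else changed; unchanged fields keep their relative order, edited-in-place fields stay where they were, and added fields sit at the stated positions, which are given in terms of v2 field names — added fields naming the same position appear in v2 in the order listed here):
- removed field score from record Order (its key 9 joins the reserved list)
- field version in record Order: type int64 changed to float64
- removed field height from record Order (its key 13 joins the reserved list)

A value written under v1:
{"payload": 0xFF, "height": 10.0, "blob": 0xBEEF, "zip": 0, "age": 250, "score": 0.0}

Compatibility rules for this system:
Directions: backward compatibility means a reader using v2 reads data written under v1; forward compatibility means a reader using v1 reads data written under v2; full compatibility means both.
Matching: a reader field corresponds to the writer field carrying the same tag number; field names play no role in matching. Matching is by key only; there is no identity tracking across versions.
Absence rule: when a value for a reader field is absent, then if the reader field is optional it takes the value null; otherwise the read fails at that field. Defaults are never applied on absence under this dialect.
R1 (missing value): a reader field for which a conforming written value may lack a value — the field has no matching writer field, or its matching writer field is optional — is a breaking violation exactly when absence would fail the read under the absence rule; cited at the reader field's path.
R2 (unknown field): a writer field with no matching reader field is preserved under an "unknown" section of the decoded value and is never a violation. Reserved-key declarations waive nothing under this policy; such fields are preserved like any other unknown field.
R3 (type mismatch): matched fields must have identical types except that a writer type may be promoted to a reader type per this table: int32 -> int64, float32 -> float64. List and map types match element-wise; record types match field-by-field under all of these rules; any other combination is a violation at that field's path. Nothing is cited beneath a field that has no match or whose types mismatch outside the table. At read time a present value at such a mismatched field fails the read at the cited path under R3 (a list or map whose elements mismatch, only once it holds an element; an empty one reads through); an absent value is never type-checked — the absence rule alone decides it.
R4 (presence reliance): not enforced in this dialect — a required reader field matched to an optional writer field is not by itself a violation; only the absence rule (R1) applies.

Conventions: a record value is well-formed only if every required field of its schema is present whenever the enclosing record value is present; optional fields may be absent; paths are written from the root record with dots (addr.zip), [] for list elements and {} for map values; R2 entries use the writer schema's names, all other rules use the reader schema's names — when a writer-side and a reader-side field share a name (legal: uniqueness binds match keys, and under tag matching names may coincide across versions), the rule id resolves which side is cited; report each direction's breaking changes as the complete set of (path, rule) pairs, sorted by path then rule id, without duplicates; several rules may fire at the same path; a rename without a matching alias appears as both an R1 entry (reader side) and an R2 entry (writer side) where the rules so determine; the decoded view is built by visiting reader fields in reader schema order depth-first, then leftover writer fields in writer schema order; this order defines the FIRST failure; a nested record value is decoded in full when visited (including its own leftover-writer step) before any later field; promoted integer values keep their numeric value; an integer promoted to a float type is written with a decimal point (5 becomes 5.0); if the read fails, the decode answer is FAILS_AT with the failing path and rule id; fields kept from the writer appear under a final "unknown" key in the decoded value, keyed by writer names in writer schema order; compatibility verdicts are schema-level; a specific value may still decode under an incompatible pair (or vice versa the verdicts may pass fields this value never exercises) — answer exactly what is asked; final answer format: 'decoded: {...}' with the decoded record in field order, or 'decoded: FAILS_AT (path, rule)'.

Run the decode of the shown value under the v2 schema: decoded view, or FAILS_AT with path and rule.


in Order below, arrows point writer -> reader
decode (reader v2):
  payload := 0xFF
  blob := 0xBEEF
  version := null (not supplied -> null)
  zip := 0
  age := 250
  writer height: kept under "unknown"
  writer score: kept under "unknown"
  => decoded: {"payload": 0xFF, "blob": 0xBEEF, "version": null, "zip": 0, "age": 250, "unknown": {"height": 10.0, "score": 0.0}}
remaining Order differences; none change what is asked:
  field version in record Order: type int64 changed to float64 -> matters for Order compatibility verdicts, not for this value's decode

decoded: {"payload": 0xFF, "blob": 0xBEEF, "version": null, "zip": 0, "age": 250, "unknown": {"height": 10.0, "score": 0.0}}


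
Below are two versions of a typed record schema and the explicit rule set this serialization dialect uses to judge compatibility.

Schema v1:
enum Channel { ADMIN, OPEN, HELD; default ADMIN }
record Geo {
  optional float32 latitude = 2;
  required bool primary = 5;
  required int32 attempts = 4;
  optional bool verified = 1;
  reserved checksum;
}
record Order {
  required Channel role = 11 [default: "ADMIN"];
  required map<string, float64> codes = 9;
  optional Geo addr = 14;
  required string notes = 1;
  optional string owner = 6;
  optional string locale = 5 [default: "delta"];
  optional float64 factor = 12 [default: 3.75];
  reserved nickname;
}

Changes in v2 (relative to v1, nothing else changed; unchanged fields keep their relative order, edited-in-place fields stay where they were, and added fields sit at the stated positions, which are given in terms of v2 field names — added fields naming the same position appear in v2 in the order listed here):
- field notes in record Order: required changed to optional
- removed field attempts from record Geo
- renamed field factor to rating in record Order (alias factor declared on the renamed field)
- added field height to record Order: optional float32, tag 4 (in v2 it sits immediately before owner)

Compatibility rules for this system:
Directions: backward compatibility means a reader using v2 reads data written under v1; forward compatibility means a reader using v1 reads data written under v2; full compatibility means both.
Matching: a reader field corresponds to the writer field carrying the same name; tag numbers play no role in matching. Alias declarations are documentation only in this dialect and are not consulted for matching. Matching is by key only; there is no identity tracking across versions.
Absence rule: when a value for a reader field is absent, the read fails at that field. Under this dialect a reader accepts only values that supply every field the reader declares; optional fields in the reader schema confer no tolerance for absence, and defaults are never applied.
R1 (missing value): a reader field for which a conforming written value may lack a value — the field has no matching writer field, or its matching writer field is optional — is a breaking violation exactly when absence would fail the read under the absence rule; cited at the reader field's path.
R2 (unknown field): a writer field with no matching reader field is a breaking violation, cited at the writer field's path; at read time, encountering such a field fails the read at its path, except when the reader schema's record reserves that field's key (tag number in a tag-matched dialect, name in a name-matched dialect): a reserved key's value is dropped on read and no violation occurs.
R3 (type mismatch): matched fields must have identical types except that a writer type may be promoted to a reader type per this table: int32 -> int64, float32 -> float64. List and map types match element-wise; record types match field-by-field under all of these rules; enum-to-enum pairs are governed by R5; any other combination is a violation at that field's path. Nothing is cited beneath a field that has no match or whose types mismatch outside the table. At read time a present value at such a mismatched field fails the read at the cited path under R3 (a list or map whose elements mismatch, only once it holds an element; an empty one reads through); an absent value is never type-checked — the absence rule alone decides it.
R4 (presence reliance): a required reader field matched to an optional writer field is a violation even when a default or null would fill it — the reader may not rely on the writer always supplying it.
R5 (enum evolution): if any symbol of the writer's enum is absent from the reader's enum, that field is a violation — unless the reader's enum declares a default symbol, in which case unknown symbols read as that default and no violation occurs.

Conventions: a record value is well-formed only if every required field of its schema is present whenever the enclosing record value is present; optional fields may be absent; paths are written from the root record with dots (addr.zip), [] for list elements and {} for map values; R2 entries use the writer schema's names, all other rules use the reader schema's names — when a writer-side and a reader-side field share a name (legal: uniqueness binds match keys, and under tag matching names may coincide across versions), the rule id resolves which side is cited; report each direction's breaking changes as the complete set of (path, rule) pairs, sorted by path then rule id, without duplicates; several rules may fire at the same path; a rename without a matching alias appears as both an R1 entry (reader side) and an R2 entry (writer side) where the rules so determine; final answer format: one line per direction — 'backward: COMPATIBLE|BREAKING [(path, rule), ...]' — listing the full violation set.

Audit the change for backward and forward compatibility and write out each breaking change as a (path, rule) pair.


in Order below, arrows point writer -> reader
backward on Order — v2 reading data written by v1:
  Channel -> Channel, writer required: role aligns to role
  map<string, float64> -> map<string, float64>, writer required: codes aligns to codes
  Geo -> Geo, writer optional: addr aligns to addr
  string -> string, writer required: notes aligns to notes
  no writer field matches reader height
  string -> string, writer optional: owner aligns to owner
  string -> string, writer optional: locale aligns to locale
  no writer field matches reader rating
  writer factor: unknown to reader
  float32 -> float32, writer optional: addr.latitude aligns to addr.latitude
  bool -> bool, writer required: addr.primary aligns to addr.primary
  bool -> bool, writer optional: addr.verified aligns to addr.verified
  writer addr.attempts: unknown to reader
  violation R1 at addr
  violation R2 at addr.attempts
  violation R1 at addr.latitude
  violation R1 at addr.verified
  violation R2 at factor
  violation R1 at height
  violation R1 at locale
  violation R1 at owner
  violation R1 at rating
  => backward: BREAKING (9)
forward on Order — v1 reading data written by v2:
  Channel -> Channel, writer required: role aligns to role
  map<string, float64> -> map<string, float64>, writer required: codes aligns to codes
  Geo -> Geo, writer optional: addr aligns to addr
  string -> string, writer optional: notes aligns to notes
  string -> string, writer optional: owner aligns to owner
  string -> string, writer optional: locale aligns to locale
  no writer field matches reader factor
  writer height: unknown to reader
  writer rating: unknown to reader
  float32 -> float32, writer optional: addr.latitude aligns to addr.latitude
  bool -> bool, writer required: addr.primary aligns to addr.primary
  no writer field matches reader addr.attempts
  bool -> bool, writer optional: addr.verified aligns to addr.verified
  violation R1 at addr
  violation R1 at addr.attempts
  violation R1 at addr.latitude
  violation R1 at addr.verified
  violation R1 at factor
  violation R2 at height
  violation R1 at locale
  violation R1 at notes
  violation R4 at notes
  violation R1 at owner
  violation R2 at rating
  => forward: BREAKING (11)

backward: BREAKING [(addr, R1), (addr.attempts, R2), (addr.latitude, R1), (addr.verified, R1), (factor, R2), (height, R1), (locale, R1), (owner, R1), (rating, R1)]; forward: BREAKING [(addr, R1), (addr.attempts, R1), (addr.latitude, R1), (addr.verified, R1), (factor, R1), (height, R2), (locale, R1), (notes, R1), (notes, R4), (owner, R1), (rating, R2)]


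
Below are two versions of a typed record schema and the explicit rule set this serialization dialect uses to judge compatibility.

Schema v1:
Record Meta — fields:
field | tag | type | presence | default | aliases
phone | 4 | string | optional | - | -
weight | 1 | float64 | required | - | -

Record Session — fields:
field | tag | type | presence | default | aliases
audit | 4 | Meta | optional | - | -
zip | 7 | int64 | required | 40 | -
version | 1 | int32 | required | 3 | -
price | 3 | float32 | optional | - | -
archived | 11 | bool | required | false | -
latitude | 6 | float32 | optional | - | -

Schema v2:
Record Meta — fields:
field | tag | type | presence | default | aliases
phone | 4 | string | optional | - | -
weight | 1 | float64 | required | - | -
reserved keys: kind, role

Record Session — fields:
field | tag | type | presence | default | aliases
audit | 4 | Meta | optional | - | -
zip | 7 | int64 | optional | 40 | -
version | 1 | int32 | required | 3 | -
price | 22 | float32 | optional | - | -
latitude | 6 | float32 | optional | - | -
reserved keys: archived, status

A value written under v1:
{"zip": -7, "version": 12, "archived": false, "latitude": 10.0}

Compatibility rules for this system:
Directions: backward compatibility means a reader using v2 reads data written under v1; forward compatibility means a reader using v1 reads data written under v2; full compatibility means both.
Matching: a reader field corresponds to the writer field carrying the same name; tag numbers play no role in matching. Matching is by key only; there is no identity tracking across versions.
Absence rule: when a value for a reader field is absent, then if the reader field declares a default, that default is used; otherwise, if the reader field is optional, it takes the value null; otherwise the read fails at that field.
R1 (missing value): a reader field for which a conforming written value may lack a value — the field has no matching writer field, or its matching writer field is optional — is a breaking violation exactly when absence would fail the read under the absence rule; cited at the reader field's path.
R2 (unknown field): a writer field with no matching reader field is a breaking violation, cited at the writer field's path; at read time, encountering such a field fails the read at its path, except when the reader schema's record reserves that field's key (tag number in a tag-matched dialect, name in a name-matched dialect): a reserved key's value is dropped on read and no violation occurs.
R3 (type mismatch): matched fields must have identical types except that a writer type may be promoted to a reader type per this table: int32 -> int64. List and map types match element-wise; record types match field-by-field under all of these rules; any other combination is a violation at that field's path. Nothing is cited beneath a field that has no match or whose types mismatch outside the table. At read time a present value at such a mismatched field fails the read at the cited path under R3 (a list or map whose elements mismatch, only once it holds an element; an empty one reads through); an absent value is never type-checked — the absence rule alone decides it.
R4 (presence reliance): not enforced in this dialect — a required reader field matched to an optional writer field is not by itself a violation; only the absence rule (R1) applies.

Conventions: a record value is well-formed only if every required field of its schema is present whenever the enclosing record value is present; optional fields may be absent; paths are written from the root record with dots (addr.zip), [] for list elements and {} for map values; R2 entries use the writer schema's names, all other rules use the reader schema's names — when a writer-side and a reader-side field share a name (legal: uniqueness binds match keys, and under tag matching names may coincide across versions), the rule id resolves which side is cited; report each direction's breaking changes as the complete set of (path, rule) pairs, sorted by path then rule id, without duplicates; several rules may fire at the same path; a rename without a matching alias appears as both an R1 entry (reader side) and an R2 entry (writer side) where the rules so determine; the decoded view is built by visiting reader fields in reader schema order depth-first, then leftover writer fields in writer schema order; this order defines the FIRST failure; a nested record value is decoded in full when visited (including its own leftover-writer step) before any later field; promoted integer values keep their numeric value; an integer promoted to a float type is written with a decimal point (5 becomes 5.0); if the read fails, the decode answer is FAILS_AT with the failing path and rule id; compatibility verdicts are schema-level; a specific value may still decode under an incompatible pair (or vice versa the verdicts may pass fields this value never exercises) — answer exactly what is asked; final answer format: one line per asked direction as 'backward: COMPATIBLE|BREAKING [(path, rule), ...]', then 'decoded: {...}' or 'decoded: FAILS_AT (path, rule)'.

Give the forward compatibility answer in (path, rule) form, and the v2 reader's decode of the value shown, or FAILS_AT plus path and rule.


the writer's type comes first in each Session pair
forward analysis of Session with v1 as reader and v2 as writer:
  audit: paired with writer audit (Meta -> Meta; writer optional)
  zip: paired with writer zip (int64 -> int64; writer optional)
  version: paired with writer version (int32 -> int32; writer required)
  price: paired with writer price (float32 -> float32; writer optional)
  archived has no writer counterpart
  latitude: paired with writer latitude (float32 -> float32; writer optional)
  audit.phone: paired with writer audit.phone (string -> string; writer optional)
  audit.weight: paired with writer audit.weight (float64 -> float64; writer required)
  nothing fires on Session: forward is COMPATIBLE
decode (reader v2):
  audit := null (missing; optional => null)
  zip := -7
  version := 12
  price := null (missing; optional => null)
  latitude := 10.0
  writer archived: reserved -> dropped
  => decoded: {"audit": null, "zip": -7, "version": 12, "price": null, "latitude": 10.0}
the other Session changes do not affect what is asked:
  field price in record Session: tag 3 changed to 22 -> no rule fires on it in Session's dialect; the asked verdict holds
  field zip in record Session: required changed to optional -> no rule fires on it in Session's dialect; the asked verdict holds

forward: COMPATIBLE []; decoded: {"audit": null, "zip": -7, "version": 12, "price": null, "latitude": 10.0}


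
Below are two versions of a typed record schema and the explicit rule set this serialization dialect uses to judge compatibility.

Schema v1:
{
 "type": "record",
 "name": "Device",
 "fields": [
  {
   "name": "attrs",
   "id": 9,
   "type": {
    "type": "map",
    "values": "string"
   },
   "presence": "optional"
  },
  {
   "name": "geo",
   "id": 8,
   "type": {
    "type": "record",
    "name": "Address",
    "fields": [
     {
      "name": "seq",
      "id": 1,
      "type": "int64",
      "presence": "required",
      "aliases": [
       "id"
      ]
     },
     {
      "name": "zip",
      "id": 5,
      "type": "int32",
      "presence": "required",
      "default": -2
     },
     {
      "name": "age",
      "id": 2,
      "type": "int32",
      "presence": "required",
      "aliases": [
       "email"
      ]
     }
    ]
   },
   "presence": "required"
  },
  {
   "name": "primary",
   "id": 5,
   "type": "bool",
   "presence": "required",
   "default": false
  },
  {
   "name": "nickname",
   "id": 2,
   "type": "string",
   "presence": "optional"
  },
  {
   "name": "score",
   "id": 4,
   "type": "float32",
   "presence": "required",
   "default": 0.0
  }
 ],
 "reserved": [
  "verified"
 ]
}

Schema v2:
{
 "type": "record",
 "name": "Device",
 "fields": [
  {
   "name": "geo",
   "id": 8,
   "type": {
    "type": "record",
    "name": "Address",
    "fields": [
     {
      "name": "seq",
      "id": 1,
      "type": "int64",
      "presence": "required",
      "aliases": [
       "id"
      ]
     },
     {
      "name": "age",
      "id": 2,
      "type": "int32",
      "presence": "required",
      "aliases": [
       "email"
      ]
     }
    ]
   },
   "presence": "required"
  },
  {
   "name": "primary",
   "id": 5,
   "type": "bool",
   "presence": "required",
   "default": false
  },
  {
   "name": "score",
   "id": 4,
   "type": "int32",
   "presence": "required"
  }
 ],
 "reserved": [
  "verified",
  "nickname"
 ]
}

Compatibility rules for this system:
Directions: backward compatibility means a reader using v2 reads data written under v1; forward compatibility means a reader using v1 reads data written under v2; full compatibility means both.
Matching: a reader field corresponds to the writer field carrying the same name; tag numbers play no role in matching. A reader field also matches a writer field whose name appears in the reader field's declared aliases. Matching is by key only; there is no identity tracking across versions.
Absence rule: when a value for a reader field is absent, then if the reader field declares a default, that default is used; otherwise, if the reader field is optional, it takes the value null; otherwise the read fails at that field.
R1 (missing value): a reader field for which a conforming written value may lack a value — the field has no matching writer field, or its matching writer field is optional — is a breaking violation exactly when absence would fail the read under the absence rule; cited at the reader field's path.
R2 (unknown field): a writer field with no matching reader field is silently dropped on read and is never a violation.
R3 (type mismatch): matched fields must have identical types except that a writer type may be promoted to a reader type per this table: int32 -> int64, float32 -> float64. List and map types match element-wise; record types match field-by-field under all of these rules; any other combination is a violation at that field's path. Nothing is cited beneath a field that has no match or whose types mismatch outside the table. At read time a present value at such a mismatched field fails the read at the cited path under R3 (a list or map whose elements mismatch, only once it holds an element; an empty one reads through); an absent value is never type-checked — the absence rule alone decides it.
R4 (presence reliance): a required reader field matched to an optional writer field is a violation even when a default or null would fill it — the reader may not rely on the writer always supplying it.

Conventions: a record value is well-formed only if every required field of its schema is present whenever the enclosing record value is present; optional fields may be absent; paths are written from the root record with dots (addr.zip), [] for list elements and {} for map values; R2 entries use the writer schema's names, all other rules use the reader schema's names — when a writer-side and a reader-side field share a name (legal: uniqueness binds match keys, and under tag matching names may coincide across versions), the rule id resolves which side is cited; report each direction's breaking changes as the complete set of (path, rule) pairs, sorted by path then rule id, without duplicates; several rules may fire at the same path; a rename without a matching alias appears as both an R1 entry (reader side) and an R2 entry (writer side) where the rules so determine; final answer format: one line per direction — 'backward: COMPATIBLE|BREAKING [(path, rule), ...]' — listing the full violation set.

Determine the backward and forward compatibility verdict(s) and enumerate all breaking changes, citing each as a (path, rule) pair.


backward: BREAKING [(score, R3)]; forward: BREAKING [(score, R3)]

each type pair in Device: writer, then reader
backward pass over Device, reader schema v2, writer schema v1:
  geo: paired with writer geo (Address -> Address; writer required)
  primary: paired with writer primary (bool -> bool; writer required)
  score: paired with writer score (float32 -> int32; writer required)
  writer attrs: unknown to reader
  writer nickname: unknown to reader
  geo.seq: paired with writer geo.seq (int64 -> int64; writer required)
  geo.age: paired with writer geo.age (int32 -> int32; writer required)
  writer geo.zip: unknown to reader
  breaking: (score, R3)
  => 1 violation(s): backward is BREAKING for Device
forward pass over Device, reader schema v1, writer schema v2:
  attrs: no writer match
  geo: paired with writer geo (Address -> Address; writer required)
  primary: paired with writer primary (bool -> bool; writer required)
  nickname: no writer match
  score: paired with writer score (int32 -> float32; writer required)
  geo.seq: paired with writer geo.seq (int64 -> int64; writer required)
  geo.zip: no writer match
  geo.age: paired with writer geo.age (int32 -> int32; writer required)
  breaking: (score, R3)
  => 1 violation(s): forward is BREAKING for Device


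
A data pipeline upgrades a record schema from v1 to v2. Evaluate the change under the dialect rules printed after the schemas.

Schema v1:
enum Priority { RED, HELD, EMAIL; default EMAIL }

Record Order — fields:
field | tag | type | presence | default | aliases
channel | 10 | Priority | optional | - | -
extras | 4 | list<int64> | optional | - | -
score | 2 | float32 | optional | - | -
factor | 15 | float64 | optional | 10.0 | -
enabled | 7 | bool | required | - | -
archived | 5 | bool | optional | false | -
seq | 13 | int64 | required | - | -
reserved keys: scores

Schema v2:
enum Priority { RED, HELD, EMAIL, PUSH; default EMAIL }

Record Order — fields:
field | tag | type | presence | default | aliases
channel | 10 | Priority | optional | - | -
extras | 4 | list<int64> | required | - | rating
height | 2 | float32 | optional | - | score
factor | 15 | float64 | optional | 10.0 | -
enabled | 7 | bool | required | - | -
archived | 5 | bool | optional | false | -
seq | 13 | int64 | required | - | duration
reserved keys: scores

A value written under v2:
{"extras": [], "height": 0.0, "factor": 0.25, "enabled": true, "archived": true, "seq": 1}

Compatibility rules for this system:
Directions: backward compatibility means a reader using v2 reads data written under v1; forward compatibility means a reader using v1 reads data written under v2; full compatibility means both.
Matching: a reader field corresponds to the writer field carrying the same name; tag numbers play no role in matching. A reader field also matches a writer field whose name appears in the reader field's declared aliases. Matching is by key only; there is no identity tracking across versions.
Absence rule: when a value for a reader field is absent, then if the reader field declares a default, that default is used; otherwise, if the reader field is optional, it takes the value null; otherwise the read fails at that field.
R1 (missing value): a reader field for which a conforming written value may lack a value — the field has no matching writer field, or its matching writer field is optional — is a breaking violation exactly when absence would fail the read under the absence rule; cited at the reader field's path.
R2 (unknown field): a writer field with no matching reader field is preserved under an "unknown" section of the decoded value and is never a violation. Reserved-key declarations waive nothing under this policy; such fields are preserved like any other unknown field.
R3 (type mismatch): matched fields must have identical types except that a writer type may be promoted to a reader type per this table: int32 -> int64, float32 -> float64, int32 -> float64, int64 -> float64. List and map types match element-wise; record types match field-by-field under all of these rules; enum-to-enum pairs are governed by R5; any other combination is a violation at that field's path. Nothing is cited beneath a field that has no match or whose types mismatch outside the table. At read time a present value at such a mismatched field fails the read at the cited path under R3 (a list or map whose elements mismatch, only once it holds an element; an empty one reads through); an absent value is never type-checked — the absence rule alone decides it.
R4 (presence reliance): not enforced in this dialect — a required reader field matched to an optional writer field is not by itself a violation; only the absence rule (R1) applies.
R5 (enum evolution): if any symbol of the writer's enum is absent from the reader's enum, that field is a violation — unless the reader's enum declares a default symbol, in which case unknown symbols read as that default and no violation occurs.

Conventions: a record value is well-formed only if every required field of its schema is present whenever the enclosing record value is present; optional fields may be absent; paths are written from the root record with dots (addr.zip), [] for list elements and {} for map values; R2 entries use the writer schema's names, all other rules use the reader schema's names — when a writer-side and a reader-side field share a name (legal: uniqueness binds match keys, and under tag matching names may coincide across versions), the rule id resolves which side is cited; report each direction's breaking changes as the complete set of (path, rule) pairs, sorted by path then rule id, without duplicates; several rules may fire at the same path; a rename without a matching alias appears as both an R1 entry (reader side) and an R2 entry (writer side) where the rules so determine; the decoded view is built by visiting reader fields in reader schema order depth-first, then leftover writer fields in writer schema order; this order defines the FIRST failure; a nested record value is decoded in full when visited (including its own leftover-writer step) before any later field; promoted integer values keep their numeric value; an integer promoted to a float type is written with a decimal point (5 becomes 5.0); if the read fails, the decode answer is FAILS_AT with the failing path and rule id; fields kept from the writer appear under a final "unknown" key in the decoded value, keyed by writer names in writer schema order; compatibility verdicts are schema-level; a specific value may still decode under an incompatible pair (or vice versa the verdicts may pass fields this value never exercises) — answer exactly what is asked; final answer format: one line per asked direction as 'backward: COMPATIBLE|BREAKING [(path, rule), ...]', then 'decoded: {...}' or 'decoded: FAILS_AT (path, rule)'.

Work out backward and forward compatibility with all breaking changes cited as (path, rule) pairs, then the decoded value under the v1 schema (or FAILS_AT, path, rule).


backward: BREAKING [(extras, R1)]; forward: COMPATIBLE []; decoded: {"channel": null, "extras": [], "score": null, "factor": 0.25, "enabled": true, "archived": true, "seq": 1, "unknown": {"height": 0.0}}

the writer's type comes first in each Order pair
checking backward for Order: reader v2 against writer v1:
  writer optional, Priority -> Priority: reader channel maps from writer channel
  writer optional, list<int64> -> list<int64>: reader extras maps from writer extras
  writer optional, float32 -> float32: reader height maps from writer score
  writer optional, float64 -> float64: reader factor maps from writer factor
  writer required, bool -> bool: reader enabled maps from writer enabled
  writer optional, bool -> bool: reader archived maps from writer archived
  writer required, int64 -> int64: reader seq maps from writer seq
  rule R1 violated at extras
  backward on Order therefore BREAKING (1)
checking forward for Order: reader v1 against writer v2:
  writer optional, Priority -> Priority: reader channel maps from writer channel
  writer required, list<int64> -> list<int64>: reader extras maps from writer extras
  score has no writer counterpart
  writer optional, float64 -> float64: reader factor maps from writer factor
  writer required, bool -> bool: reader enabled maps from writer enabled
  writer optional, bool -> bool: reader archived maps from writer archived
  writer required, int64 -> int64: reader seq maps from writer seq
  writer field height has no reader counterpart
  => forward: COMPATIBLE
migrating the Order value to v1:
  channel := null (not supplied -> null)
  extras := []
  score := null (not supplied -> null)
  factor := 0.25
  enabled := true
  archived := true
  seq := 1
  writer height: kept under "unknown"
  => decoded: {"channel": null, "extras": [], "score": null, "factor": 0.25, "enabled": true, "archived": true, "seq": 1, "unknown": {"height": 0.0}}


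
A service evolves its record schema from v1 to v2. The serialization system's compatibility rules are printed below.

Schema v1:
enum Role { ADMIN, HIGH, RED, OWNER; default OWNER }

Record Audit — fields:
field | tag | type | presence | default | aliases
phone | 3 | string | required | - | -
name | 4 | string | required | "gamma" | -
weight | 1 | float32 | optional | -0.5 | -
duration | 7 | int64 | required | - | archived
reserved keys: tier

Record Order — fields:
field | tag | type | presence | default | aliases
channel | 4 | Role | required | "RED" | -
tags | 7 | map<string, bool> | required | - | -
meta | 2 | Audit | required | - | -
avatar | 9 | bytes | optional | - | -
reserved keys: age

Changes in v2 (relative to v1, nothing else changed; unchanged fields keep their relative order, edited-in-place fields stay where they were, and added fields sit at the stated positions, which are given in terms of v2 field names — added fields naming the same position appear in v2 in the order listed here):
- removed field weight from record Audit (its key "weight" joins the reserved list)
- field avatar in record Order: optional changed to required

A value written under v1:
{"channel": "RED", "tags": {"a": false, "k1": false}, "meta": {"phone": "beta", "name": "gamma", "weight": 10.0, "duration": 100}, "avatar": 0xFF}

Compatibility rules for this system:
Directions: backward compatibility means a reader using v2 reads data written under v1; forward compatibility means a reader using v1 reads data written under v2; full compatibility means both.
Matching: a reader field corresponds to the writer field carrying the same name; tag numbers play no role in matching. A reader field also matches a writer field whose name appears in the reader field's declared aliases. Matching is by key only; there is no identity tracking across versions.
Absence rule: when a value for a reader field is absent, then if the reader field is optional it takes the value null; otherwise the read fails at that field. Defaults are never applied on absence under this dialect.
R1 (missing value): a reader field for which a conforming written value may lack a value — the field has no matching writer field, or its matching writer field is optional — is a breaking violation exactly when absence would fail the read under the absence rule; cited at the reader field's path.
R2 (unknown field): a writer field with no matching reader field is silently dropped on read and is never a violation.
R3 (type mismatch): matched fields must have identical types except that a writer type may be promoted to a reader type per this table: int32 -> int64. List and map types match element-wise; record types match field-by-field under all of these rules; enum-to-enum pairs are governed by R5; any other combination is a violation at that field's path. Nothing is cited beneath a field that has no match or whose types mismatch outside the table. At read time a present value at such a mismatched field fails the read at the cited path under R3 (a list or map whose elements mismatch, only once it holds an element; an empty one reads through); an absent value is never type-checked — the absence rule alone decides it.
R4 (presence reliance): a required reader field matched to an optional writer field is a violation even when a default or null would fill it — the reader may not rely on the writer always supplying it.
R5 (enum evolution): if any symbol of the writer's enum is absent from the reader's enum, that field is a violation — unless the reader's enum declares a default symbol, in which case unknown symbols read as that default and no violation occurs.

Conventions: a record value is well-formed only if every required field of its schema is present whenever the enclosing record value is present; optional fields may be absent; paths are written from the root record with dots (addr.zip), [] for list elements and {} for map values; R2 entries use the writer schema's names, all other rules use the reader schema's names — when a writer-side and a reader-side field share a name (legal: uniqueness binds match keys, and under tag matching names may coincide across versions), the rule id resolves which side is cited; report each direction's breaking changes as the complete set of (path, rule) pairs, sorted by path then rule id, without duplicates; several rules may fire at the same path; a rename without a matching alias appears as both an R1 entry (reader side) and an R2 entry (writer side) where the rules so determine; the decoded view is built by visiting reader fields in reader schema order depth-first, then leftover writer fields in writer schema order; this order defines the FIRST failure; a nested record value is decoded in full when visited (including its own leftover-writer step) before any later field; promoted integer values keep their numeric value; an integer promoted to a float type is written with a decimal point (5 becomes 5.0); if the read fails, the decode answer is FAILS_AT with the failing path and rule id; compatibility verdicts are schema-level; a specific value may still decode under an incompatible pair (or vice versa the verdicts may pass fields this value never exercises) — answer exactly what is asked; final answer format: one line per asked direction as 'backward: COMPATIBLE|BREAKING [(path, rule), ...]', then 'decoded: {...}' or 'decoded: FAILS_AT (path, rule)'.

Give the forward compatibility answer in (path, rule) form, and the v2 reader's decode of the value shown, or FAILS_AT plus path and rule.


arrows below run writer -> reader for Order
forward pass over Order, reader schema v1, writer schema v2:
  writer required, Role -> Role: reader channel maps from writer channel
  writer required, map<string, bool> -> map<string, bool>: reader tags maps from writer tags
  writer required, Audit -> Audit: reader meta maps from writer meta
  writer required, bytes -> bytes: reader avatar maps from writer avatar
  writer required, string -> string: reader meta.phone maps from writer meta.phone
  writer required, string -> string: reader meta.name maps from writer meta.name
  meta.weight: no writer-side match
  writer required, int64 -> int64: reader meta.duration maps from writer meta.duration
  nothing fires on Order: forward is COMPATIBLE
decode walk for Order under reader schema v2:
  channel := "RED"
  tags := {"a": false, "k1": false}
  meta.phone := "beta"
  meta.name := "gamma"
  meta.duration := 100
  writer meta.weight: unmatched, discarded
  avatar := 0xFF
  => decoded: {"channel": "RED", "tags": {"a": false, "k1": false}, "meta": {"phone": "beta", "name": "gamma", "duration": 100}, "avatar": 0xFF}
the rest of the Order diff is inert for this question:
  field avatar in record Order: optional changed to required -> matters only for Order's backward compatibility — outside the asked direction

forward: COMPATIBLE []; decoded: {"channel": "RED", "tags": {"a": false, "k1": false}, "meta": {"phone": "beta", "name": "gamma", "duration": 100}, "avatar": 0xFF}
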